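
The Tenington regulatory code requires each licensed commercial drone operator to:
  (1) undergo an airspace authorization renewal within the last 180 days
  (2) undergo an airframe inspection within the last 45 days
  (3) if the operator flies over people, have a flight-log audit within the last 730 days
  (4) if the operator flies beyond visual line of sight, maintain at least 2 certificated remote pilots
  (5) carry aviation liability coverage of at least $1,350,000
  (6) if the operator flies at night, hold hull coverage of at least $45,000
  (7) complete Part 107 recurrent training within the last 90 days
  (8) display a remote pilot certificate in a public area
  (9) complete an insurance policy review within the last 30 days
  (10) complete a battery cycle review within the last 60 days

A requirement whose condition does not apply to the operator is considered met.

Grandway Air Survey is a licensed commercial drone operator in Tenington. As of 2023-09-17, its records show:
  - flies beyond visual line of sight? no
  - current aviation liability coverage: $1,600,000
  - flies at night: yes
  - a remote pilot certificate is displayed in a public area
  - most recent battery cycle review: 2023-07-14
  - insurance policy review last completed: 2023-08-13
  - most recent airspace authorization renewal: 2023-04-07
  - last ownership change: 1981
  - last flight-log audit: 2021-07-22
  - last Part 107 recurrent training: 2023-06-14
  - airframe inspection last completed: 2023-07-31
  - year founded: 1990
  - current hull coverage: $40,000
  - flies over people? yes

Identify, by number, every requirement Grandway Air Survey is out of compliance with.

2, 3, 6, 7, 9, 10

1. airspace authorization renewal 163 days ago vs limit 180 → met
2. airframe inspection 48 days ago vs limit 45 → not met
3. condition 'flies over people' holds; flight-log audit 787 days ago vs limit 730 → not met
4. condition 'flies beyond visual line of sight' does not hold → requirement n/a → met
5. aviation liability coverage $1,600,000 ≥ $1,350,000 → met
6. condition 'flies at night' holds; hull coverage $40,000 < $45,000 → not met
7. Part 107 recurrent training 95 days ago vs limit 90 → not met
8. remote pilot certificate present → met
9. insurance policy review 35 days ago vs limit 30 → not met
10. battery cycle review 65 days ago vs limit 60 → not met
Not met: 2, 3, 6, 7, 9, 10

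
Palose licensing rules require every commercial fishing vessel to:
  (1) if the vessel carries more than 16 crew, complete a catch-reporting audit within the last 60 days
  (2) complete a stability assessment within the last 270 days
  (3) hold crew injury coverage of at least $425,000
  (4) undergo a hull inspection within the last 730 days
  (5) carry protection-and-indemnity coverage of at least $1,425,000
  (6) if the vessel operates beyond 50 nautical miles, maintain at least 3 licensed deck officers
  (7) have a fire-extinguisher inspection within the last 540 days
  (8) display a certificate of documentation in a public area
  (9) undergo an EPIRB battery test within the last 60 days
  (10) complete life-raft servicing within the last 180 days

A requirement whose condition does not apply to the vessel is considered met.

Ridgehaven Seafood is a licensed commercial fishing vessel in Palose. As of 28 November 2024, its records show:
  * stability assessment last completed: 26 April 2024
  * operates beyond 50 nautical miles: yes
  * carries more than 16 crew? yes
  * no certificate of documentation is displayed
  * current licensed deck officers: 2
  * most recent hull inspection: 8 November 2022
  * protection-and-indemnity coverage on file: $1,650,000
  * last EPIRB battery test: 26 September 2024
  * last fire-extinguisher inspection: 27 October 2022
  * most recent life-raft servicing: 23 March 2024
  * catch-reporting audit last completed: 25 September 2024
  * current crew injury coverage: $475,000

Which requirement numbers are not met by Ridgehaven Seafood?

1. condition 'carries more than 16 crew' holds; catch-reporting audit 64 days ago vs limit 60 → not met
2. stability assessment 216 days ago vs limit 270 → met
3. crew injury coverage $475,000 ≥ $425,000 → met
4. hull inspection 751 days ago vs limit 730 → not met
5. protection-and-indemnity coverage $1,650,000 ≥ $1,425,000 → met
6. condition 'operates beyond 50 nautical miles' holds; licensed deck officers 2 < 3 → not met
7. fire-extinguisher inspection 763 days ago vs limit 540 → not met
8. certificate of documentation absent → not met
9. EPIRB battery test 63 days ago vs limit 60 → not met
10. life-raft servicing 250 days ago vs limit 180 → not met
Not met: 1, 4, 6, 7, 8, 9, 10

1, 4, 6, 7, 8, 9, 10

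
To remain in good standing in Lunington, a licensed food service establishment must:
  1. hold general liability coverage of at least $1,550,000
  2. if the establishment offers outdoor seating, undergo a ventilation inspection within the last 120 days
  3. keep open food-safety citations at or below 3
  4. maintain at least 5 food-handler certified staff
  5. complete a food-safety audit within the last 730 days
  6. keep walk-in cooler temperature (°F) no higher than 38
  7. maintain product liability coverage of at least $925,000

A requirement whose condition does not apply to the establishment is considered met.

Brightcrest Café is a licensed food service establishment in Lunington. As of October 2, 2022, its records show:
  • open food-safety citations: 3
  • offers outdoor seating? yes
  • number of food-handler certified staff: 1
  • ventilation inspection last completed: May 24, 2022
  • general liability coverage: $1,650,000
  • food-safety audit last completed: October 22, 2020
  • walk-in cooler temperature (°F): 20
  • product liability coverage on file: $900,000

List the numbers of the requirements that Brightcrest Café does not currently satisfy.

1. general liability coverage $1,650,000 ≥ $1,550,000 → met
2. condition 'offers outdoor seating' holds; ventilation inspection 131 days ago vs limit 120 → not met
3. open food-safety citations 3 ≤ 3 → met
4. food-handler certified staff 1 < 5 → not met
5. food-safety audit 710 days ago vs limit 730 → met
6. walk-in cooler temperature (°F) 20 ≤ 38 → met
7. product liability coverage $900,000 < $925,000 → not met
Not met: 2, 4, 7

2, 4, 7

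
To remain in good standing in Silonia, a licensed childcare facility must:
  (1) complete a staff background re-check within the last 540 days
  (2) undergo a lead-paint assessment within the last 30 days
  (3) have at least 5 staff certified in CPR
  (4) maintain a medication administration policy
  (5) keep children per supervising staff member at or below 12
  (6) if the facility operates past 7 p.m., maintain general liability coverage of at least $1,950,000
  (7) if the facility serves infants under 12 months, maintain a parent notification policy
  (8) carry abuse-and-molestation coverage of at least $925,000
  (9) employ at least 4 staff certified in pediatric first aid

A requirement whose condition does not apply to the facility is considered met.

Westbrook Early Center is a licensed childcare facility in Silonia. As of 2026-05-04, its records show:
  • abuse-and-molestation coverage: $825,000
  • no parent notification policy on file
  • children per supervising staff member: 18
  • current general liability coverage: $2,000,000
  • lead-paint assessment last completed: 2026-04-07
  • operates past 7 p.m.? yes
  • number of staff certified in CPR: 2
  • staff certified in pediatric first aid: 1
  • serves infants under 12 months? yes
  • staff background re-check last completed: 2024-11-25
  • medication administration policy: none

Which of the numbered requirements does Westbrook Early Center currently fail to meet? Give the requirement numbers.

1. staff background re-check 525 days ago vs limit 540 → met
2. lead-paint assessment 27 days ago vs limit 30 → met
3. staff certified in CPR 2 < 5 → not met
4. medication administration policy absent → not met
5. children per supervising staff member 18 > 12 → not met
6. condition 'operates past 7 p.m.' holds; general liability coverage $2,000,000 ≥ $1,950,000 → met
7. condition 'serves infants under 12 months' holds; parent notification policy absent → not met
8. abuse-and-molestation coverage $825,000 < $925,000 → not met
9. staff certified in pediatric first aid 1 < 4 → not met
Not met: 3, 4, 5, 7, 8, 9

3, 4, 5, 7, 8, 9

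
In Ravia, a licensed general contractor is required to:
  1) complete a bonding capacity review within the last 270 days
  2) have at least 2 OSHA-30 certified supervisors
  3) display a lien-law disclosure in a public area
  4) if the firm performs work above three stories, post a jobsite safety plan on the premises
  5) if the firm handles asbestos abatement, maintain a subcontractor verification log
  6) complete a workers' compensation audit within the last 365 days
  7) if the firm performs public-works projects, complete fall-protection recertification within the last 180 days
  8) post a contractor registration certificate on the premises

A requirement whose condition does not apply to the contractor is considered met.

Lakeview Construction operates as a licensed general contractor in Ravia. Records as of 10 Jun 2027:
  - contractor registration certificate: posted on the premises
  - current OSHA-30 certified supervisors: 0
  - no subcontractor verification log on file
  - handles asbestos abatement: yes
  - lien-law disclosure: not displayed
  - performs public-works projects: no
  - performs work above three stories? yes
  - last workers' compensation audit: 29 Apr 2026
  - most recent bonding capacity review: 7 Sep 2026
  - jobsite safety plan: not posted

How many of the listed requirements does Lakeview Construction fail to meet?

6

1. bonding capacity review 276 days ago vs limit 270 → not met
2. OSHA-30 certified supervisors 0 < 2 → not met
3. lien-law disclosure absent → not met
4. condition 'performs work above three stories' holds; jobsite safety plan absent → not met
5. condition 'handles asbestos abatement' holds; subcontractor verification log absent → not met
6. workers' compensation audit 407 days ago vs limit 365 → not met
7. condition 'performs public-works projects' does not hold → requirement n/a → met
8. contractor registration certificate present → met
Not met: 6 of 8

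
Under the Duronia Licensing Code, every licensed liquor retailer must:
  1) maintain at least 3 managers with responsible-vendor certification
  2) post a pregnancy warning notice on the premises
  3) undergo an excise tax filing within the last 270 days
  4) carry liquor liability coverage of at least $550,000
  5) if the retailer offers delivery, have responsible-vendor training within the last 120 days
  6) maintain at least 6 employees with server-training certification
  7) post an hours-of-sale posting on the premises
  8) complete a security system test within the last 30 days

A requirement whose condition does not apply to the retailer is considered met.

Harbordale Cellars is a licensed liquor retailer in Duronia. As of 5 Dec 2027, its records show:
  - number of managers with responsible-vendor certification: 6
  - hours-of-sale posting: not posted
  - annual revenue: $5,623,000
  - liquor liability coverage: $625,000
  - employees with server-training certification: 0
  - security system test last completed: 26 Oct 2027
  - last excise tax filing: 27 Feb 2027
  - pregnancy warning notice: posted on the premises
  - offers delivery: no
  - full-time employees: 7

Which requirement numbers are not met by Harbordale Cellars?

1. managers with responsible-vendor certification 6 ≥ 3 → met
2. pregnancy warning notice present → met
3. excise tax filing 281 days ago vs limit 270 → not met
4. liquor liability coverage $625,000 ≥ $550,000 → met
5. condition 'offers delivery' does not hold → requirement n/a → met
6. employees with server-training certification 0 < 6 → not met
7. hours-of-sale posting absent → not met
8. security system test 40 days ago vs limit 30 → not met
Not met: 3, 6, 7, 8

3, 6, 7, 8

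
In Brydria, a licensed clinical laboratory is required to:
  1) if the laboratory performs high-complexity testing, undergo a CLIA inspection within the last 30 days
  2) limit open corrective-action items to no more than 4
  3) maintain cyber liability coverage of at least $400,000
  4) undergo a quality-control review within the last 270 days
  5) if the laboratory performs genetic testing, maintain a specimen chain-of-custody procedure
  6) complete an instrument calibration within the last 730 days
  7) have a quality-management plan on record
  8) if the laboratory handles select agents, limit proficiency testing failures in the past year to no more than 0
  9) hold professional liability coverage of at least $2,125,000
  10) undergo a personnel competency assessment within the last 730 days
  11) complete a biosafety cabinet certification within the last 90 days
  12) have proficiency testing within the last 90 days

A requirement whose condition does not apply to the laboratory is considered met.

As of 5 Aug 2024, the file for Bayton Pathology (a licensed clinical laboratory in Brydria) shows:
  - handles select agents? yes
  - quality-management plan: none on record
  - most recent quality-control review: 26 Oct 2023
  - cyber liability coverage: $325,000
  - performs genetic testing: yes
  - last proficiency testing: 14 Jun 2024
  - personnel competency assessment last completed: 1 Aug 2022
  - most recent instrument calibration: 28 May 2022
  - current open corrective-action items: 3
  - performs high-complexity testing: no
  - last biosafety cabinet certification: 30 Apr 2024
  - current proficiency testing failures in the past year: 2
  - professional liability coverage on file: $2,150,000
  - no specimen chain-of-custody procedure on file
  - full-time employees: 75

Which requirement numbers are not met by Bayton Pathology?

3, 4, 5, 6, 7, 8, 10, 11

1. condition 'performs high-complexity testing' does not hold → requirement n/a → met
2. open corrective-action items 3 ≤ 4 → met
3. cyber liability coverage $325,000 < $400,000 → not met
4. quality-control review 284 days ago vs limit 270 → not met
5. condition 'performs genetic testing' holds; specimen chain-of-custody procedure absent → not met
6. instrument calibration 800 days ago vs limit 730 → not met
7. quality-management plan absent → not met
8. condition 'handles select agents' holds; proficiency testing failures in the past year 2 > 0 → not met
9. professional liability coverage $2,150,000 ≥ $2,125,000 → met
10. personnel competency assessment 735 days ago vs limit 730 → not met
11. biosafety cabinet certification 97 days ago vs limit 90 → not met
12. proficiency testing 52 days ago vs limit 90 → met
Not met: 3, 4, 5, 6, 7, 8, 10, 11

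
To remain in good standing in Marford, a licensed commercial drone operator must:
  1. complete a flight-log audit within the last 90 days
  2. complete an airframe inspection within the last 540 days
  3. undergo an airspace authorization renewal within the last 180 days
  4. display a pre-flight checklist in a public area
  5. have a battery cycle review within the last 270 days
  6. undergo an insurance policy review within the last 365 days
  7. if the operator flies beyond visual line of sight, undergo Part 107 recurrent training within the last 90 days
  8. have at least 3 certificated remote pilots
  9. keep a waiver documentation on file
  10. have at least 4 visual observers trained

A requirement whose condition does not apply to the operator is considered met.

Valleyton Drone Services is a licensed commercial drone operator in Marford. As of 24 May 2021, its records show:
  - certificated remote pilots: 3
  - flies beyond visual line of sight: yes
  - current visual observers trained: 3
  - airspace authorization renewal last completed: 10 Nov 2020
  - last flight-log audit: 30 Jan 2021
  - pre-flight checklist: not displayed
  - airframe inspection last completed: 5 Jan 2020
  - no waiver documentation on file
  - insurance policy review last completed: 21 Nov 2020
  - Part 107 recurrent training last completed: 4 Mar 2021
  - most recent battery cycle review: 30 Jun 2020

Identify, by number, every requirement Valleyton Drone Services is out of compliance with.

1, 3, 4, 5, 9, 10

1. flight-log audit 114 days ago vs limit 90 → not met
2. airframe inspection 505 days ago vs limit 540 → met
3. airspace authorization renewal 195 days ago vs limit 180 → not met
4. pre-flight checklist absent → not met
5. battery cycle review 328 days ago vs limit 270 → not met
6. insurance policy review 184 days ago vs limit 365 → met
7. condition 'flies beyond visual line of sight' holds; Part 107 recurrent training 81 days ago vs limit 90 → met
8. certificated remote pilots 3 ≥ 3 → met
9. waiver documentation absent → not met
10. visual observers trained 3 < 4 → not met
Not met: 1, 3, 4, 5, 9, 10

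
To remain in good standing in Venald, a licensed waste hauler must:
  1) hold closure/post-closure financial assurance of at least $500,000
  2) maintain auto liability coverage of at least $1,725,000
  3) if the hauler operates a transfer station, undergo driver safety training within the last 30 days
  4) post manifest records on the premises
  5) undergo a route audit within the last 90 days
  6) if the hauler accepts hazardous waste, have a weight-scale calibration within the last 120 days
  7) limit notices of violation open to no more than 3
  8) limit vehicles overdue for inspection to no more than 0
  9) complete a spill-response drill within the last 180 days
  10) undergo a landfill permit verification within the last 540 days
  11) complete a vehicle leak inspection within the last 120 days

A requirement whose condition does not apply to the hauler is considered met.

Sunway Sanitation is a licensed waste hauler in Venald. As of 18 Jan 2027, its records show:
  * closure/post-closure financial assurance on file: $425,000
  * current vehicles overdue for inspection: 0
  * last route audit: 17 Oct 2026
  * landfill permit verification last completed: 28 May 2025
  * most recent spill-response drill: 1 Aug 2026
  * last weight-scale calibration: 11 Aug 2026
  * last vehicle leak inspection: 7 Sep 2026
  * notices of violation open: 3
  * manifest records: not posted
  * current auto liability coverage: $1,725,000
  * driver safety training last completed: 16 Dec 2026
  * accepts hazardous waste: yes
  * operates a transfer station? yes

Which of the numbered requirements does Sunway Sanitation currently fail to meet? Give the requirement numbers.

1. closure/post-closure financial assurance $425,000 < $500,000 → not met
2. auto liability coverage $1,725,000 ≥ $1,725,000 → met
3. condition 'operates a transfer station' holds; driver safety training 33 days ago vs limit 30 → not met
4. manifest records absent → not met
5. route audit 93 days ago vs limit 90 → not met
6. condition 'accepts hazardous waste' holds; weight-scale calibration 160 days ago vs limit 120 → not met
7. notices of violation open 3 ≤ 3 → met
8. vehicles overdue for inspection 0 ≤ 0 → met
9. spill-response drill 170 days ago vs limit 180 → met
10. landfill permit verification 600 days ago vs limit 540 → not met
11. vehicle leak inspection 133 days ago vs limit 120 → not met
Not met: 1, 3, 4, 5, 6, 10, 11

1, 3, 4, 5, 6, 10, 11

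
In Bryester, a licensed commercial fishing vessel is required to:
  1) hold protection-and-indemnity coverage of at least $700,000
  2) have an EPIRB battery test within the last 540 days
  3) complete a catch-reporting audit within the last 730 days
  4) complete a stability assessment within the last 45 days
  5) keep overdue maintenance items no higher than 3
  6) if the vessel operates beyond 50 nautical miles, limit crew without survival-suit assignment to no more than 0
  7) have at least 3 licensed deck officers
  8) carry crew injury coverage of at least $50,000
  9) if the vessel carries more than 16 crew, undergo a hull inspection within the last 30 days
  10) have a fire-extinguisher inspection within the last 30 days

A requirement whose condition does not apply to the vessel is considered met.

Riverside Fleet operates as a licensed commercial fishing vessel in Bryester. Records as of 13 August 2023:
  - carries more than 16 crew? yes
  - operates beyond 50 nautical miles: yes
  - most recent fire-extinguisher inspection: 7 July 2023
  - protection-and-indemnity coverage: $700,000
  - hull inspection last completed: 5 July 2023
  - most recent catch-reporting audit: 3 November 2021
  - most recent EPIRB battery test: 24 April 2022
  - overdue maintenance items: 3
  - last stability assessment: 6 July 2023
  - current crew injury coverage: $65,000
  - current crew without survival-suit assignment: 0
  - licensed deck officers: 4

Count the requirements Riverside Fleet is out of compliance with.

1. protection-and-indemnity coverage $700,000 ≥ $700,000 → met
2. EPIRB battery test 476 days ago vs limit 540 → met
3. catch-reporting audit 648 days ago vs limit 730 → met
4. stability assessment 38 days ago vs limit 45 → met
5. overdue maintenance items 3 ≤ 3 → met
6. condition 'operates beyond 50 nautical miles' holds; crew without survival-suit assignment 0 ≤ 0 → met
7. licensed deck officers 4 ≥ 3 → met
8. crew injury coverage $65,000 ≥ $50,000 → met
9. condition 'carries more than 16 crew' holds; hull inspection 39 days ago vs limit 30 → not met
10. fire-extinguisher inspection 37 days ago vs limit 30 → not met
Not met: 2 of 10

2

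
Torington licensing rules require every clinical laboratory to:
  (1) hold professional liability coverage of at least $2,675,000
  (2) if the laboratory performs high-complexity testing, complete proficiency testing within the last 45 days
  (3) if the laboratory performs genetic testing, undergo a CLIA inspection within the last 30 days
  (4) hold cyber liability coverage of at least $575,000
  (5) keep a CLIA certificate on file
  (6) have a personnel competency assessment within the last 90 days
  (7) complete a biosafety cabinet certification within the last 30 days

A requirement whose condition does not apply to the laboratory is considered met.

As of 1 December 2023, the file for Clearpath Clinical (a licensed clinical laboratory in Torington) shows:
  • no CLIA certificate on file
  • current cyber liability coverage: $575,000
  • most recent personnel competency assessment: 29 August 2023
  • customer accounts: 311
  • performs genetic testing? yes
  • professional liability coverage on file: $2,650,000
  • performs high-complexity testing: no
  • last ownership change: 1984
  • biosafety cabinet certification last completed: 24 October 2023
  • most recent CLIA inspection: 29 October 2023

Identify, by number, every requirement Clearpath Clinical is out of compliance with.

1, 3, 5, 6, 7

1. professional liability coverage $2,650,000 < $2,675,000 → not met
2. condition 'performs high-complexity testing' does not hold → requirement n/a → met
3. condition 'performs genetic testing' holds; CLIA inspection 33 days ago vs limit 30 → not met
4. cyber liability coverage $575,000 ≥ $575,000 → met
5. CLIA certificate absent → not met
6. personnel competency assessment 94 days ago vs limit 90 → not met
7. biosafety cabinet certification 38 days ago vs limit 30 → not met
Not met: 1, 3, 5, 6, 7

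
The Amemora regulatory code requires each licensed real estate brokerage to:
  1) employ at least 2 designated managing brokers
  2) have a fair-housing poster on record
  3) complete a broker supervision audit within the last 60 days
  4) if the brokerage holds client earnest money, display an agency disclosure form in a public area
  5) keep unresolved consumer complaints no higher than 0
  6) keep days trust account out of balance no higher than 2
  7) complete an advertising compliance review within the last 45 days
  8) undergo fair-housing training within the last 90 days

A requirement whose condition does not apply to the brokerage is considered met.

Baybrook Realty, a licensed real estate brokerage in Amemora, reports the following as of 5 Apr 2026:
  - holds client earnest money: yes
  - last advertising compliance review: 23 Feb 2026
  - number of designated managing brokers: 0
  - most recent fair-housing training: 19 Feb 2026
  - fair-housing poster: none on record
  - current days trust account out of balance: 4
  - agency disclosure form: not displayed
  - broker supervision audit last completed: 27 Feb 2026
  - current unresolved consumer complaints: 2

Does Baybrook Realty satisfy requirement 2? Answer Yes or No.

No

2. fair-housing poster absent → not met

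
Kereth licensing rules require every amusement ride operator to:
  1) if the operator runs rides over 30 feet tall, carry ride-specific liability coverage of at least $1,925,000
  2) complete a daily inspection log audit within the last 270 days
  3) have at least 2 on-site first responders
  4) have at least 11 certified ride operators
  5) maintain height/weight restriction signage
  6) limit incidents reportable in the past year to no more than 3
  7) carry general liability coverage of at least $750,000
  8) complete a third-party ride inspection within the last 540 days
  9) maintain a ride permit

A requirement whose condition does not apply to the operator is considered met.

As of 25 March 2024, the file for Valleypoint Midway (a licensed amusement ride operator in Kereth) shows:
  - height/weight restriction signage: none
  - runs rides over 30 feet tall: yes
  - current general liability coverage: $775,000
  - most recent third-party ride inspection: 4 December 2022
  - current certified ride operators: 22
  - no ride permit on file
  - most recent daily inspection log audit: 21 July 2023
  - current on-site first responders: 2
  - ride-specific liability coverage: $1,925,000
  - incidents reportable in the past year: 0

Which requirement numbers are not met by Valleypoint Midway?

1. condition 'runs rides over 30 feet tall' holds; ride-specific liability coverage $1,925,000 ≥ $1,925,000 → met
2. daily inspection log audit 248 days ago vs limit 270 → met
3. on-site first responders 2 ≥ 2 → met
4. certified ride operators 22 ≥ 11 → met
5. height/weight restriction signage absent → not met
6. incidents reportable in the past year 0 ≤ 3 → met
7. general liability coverage $775,000 ≥ $750,000 → met
8. third-party ride inspection 477 days ago vs limit 540 → met
9. ride permit absent → not met
Not met: 5, 9

5, 9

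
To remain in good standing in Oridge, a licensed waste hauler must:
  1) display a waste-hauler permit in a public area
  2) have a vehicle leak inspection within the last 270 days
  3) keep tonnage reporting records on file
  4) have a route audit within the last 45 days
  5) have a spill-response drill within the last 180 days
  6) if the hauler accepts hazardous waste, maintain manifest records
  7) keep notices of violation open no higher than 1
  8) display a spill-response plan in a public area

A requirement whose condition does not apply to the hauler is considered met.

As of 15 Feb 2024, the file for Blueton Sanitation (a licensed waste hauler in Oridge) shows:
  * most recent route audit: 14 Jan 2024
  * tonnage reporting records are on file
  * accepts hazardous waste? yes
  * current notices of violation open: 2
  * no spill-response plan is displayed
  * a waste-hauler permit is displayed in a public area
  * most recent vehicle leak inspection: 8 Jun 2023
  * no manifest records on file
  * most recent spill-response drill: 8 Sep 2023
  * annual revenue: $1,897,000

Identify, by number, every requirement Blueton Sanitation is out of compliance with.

1. waste-hauler permit present → met
2. vehicle leak inspection 252 days ago vs limit 270 → met
3. tonnage reporting records present → met
4. route audit 32 days ago vs limit 45 → met
5. spill-response drill 160 days ago vs limit 180 → met
6. condition 'accepts hazardous waste' holds; manifest records absent → not met
7. notices of violation open 2 > 1 → not met
8. spill-response plan absent → not met
Not met: 6, 7, 8

6, 7, 8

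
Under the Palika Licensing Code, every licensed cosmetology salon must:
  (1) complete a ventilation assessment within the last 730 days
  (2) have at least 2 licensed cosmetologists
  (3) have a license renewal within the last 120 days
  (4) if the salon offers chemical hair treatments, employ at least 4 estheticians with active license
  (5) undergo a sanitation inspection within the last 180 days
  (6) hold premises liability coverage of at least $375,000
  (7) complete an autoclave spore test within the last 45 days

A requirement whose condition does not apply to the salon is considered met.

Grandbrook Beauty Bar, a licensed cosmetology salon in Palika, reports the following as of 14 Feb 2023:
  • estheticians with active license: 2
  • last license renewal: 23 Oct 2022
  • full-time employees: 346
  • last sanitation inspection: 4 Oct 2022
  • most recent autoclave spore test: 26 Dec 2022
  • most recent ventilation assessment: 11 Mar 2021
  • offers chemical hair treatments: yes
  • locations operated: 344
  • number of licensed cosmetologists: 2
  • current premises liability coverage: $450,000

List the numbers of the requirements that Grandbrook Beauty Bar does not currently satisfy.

4, 7

1. ventilation assessment 705 days ago vs limit 730 → met
2. licensed cosmetologists 2 ≥ 2 → met
3. license renewal 114 days ago vs limit 120 → met
4. condition 'offers chemical hair treatments' holds; estheticians with active license 2 < 4 → not met
5. sanitation inspection 133 days ago vs limit 180 → met
6. premises liability coverage $450,000 ≥ $375,000 → met
7. autoclave spore test 50 days ago vs limit 45 → not met
Not met: 4, 7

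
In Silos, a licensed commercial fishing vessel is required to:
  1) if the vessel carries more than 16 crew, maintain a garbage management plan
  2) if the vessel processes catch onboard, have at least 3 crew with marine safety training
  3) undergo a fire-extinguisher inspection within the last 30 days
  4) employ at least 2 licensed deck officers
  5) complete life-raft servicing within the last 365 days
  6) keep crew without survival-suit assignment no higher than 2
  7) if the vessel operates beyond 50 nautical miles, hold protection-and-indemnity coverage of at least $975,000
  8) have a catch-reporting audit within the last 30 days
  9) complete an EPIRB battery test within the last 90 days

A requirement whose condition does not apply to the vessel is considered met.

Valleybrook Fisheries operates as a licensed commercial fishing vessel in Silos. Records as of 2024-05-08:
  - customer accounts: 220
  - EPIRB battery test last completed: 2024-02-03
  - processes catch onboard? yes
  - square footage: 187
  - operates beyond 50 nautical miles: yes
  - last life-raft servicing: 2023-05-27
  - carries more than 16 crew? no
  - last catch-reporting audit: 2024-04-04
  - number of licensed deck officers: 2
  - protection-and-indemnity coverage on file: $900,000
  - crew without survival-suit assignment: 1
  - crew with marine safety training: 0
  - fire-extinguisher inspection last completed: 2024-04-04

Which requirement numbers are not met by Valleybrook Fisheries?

2, 3, 7, 8, 9

1. condition 'carries more than 16 crew' does not hold → requirement n/a → met
2. condition 'processes catch onboard' holds; crew with marine safety training 0 < 3 → not met
3. fire-extinguisher inspection 34 days ago vs limit 30 → not met
4. licensed deck officers 2 ≥ 2 → met
5. life-raft servicing 347 days ago vs limit 365 → met
6. crew without survival-suit assignment 1 ≤ 2 → met
7. condition 'operates beyond 50 nautical miles' holds; protection-and-indemnity coverage $900,000 < $975,000 → not met
8. catch-reporting audit 34 days ago vs limit 30 → not met
9. EPIRB battery test 95 days ago vs limit 90 → not met
Not met: 2, 3, 7, 8, 9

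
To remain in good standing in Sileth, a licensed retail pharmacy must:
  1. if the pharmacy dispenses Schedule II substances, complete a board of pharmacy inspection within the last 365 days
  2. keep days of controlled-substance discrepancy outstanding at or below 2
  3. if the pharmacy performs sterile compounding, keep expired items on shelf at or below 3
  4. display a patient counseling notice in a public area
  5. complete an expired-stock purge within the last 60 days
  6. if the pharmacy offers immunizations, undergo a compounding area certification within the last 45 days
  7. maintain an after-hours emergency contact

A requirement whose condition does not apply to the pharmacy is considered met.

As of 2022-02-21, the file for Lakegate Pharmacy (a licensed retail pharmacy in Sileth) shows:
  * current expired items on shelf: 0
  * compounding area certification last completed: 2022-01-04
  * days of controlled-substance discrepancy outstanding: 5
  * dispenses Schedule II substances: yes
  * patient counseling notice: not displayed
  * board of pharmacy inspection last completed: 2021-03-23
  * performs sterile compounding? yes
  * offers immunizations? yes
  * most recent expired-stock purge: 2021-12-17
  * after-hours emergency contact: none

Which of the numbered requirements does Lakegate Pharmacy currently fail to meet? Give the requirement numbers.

2, 4, 5, 6, 7

1. condition 'dispenses Schedule II substances' holds; board of pharmacy inspection 335 days ago vs limit 365 → met
2. days of controlled-substance discrepancy outstanding 5 > 2 → not met
3. condition 'performs sterile compounding' holds; expired items on shelf 0 ≤ 3 → met
4. patient counseling notice absent → not met
5. expired-stock purge 66 days ago vs limit 60 → not met
6. condition 'offers immunizations' holds; compounding area certification 48 days ago vs limit 45 → not met
7. after-hours emergency contact absent → not met
Not met: 2, 4, 5, 6, 7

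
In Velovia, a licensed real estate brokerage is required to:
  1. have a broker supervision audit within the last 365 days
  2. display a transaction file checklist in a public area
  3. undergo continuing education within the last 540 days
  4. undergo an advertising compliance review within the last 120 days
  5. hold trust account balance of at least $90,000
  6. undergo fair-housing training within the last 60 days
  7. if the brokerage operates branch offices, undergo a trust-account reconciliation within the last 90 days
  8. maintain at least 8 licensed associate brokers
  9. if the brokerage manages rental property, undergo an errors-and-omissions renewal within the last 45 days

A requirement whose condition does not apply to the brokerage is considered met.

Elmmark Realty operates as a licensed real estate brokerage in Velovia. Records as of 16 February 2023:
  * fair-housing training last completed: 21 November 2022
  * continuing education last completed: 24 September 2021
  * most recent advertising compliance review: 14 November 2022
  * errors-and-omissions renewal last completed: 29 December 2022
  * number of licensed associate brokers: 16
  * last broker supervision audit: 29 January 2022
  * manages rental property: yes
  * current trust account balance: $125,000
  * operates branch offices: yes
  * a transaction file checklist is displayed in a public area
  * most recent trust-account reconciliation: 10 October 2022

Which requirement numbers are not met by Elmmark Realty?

1. broker supervision audit 383 days ago vs limit 365 → not met
2. transaction file checklist present → met
3. continuing education 510 days ago vs limit 540 → met
4. advertising compliance review 94 days ago vs limit 120 → met
5. trust account balance $125,000 ≥ $90,000 → met
6. fair-housing training 87 days ago vs limit 60 → not met
7. condition 'operates branch offices' holds; trust-account reconciliation 129 days ago vs limit 90 → not met
8. licensed associate brokers 16 ≥ 8 → met
9. condition 'manages rental property' holds; errors-and-omissions renewal 49 days ago vs limit 45 → not met
Not met: 1, 6, 7, 9

1, 6, 7, 9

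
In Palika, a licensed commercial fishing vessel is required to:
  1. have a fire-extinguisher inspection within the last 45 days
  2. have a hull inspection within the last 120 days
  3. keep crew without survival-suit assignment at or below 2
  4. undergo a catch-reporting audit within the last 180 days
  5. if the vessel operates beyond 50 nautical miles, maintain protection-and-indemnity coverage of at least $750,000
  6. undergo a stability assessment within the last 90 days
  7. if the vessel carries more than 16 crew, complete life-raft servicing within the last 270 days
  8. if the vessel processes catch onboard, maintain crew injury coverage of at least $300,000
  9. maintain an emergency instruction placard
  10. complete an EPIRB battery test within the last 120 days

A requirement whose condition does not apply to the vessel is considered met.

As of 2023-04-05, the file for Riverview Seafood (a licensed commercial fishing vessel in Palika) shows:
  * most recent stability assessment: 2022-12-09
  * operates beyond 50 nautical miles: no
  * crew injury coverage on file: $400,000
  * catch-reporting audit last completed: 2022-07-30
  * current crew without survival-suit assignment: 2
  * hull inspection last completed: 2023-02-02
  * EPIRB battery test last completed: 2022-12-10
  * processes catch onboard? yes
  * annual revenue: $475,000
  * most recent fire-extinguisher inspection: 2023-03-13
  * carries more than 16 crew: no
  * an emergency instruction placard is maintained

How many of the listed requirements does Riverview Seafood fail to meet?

2

1. fire-extinguisher inspection 23 days ago vs limit 45 → met
2. hull inspection 62 days ago vs limit 120 → met
3. crew without survival-suit assignment 2 ≤ 2 → met
4. catch-reporting audit 249 days ago vs limit 180 → not met
5. condition 'operates beyond 50 nautical miles' does not hold → requirement n/a → met
6. stability assessment 117 days ago vs limit 90 → not met
7. condition 'carries more than 16 crew' does not hold → requirement n/a → met
8. condition 'processes catch onboard' holds; crew injury coverage $400,000 ≥ $300,000 → met
9. emergency instruction placard present → met
10. EPIRB battery test 116 days ago vs limit 120 → met
Not met: 2 of 10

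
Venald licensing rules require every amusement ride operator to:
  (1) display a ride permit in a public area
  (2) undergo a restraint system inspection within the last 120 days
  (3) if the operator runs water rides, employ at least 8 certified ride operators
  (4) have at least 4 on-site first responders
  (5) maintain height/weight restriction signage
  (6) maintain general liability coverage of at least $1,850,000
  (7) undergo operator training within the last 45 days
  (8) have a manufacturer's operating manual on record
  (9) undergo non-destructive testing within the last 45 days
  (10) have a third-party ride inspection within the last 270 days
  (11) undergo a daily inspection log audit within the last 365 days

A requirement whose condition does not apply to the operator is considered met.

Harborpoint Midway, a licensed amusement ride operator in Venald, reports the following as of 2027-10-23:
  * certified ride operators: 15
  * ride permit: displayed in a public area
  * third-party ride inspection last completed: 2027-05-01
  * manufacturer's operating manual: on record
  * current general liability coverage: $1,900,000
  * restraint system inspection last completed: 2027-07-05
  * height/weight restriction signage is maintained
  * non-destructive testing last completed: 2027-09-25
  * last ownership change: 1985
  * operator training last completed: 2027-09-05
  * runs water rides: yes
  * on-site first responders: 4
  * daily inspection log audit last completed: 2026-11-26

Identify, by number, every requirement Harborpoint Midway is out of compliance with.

7

1. ride permit present → met
2. restraint system inspection 110 days ago vs limit 120 → met
3. condition 'runs water rides' holds; certified ride operators 15 ≥ 8 → met
4. on-site first responders 4 ≥ 4 → met
5. height/weight restriction signage present → met
6. general liability coverage $1,900,000 ≥ $1,850,000 → met
7. operator training 48 days ago vs limit 45 → not met
8. manufacturer's operating manual present → met
9. non-destructive testing 28 days ago vs limit 45 → met
10. third-party ride inspection 175 days ago vs limit 270 → met
11. daily inspection log audit 331 days ago vs limit 365 → met
Not met: 7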